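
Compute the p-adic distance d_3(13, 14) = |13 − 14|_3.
d_3(13, 14) = 1

Step 1 — x − y = 13 − 14 = -1. Step 2 — v_3(-1) = 0 (factor: -1 = −(3^0 · 1); the sign does not affect v_p). Step 3 — |x − y|_3 = 3^{0} = 1.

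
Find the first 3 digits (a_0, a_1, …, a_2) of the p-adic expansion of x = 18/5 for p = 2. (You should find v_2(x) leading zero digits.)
(a_0, …, a_2) = (0, 1, 0)

v_2(18/5) = 1, so a_0 = ... = a_0 = 0. Factor out: x = 2^1 · u with u = 9/5 a unit in ℤ_2. Expand u iteratively via a_{v+i} = u_i mod 2, u_{i+1} = (u_i − a_{v+i})/2:
  u_0 = 9/5;  a_1 = 1;  u_1 = (u_0 − 1)/2 = 2/5
  u_1 = 2/5;  a_2 = 0;  u_2 = (u_1 − 0)/2 = 1/5
Digits: (0, 1, 0).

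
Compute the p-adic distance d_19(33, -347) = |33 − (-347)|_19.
d_19(33, -347) = 1/19

Step 1 — x − y = 33 − (-347) = 380. Step 2 — v_19(380) = 1 (factor: 380 = (19^1 · 20); the sign does not affect v_p). Step 3 — |x − y|_19 = 19^{-1} = 1/19.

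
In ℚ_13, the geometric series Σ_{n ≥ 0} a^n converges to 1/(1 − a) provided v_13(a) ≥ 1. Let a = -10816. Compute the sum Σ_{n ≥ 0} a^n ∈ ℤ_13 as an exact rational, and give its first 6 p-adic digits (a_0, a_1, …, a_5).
Σ a^n = 1/(1 − a) = 1/10817;  first 6 digits = (1, 0, 1, 8, 0, 3)

v_13(a) = 2 ≥ 1, so the series converges in ℤ_13 to 1/(1 − a) = 1/(1 − (-10816)) = 1/10817. Expand this rational in ℤ_13: compute digits iteratively via d_i = x_i mod 13, x_{i+1} = (x_i − d_i)/13. The first 6 digits are (1, 0, 1, 8, 0, 3).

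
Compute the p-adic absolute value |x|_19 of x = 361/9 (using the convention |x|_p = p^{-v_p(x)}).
|361/9|_19 = 1/361

Step 1 — compute v_19(x) by factoring powers of 19 out of the numerator and denominator: v_19(361/9) = 2. Step 2 — apply |x|_p = p^{-v_p(x)} = 19^{-2} = 1/361.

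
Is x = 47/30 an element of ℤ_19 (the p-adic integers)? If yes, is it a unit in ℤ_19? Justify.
x ∈ ℤ_19^× (unit); v_19(x) = 0

ℤ_19 = {x ∈ ℚ_19 : v_19(x) ≥ 0} and ℤ_19^× = {x ∈ ℤ_19 : v_19(x) = 0}. Here v_19(47/30) = v_19(num) − v_19(den) = 0; compare against these criteria.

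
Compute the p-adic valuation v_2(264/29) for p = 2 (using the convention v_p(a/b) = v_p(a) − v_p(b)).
v_2(264/29) = 3

Factor powers of 2 from the numerator and denominator of the reduced fraction: 264 = 2^3 · 33 and 29 = 2^0 · 29. Apply v_p(a/b) = v_p(a) − v_p(b): v_2(264/29) = 3 − 0 = 3.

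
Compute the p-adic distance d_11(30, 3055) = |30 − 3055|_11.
d_11(30, 3055) = 1/121

Step 1 — x − y = 30 − 3055 = -3025. Step 2 — v_11(-3025) = 2 (factor: -3025 = −(11^2 · 25); the sign does not affect v_p). Step 3 — |x − y|_11 = 11^{-2} = 1/121.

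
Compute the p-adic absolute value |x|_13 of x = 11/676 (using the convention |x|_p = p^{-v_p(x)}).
|11/676|_13 = 169

Step 1 — compute v_13(x) by factoring powers of 13 out of the numerator and denominator: v_13(11/676) = -2. Step 2 — apply |x|_p = p^{-v_p(x)} = 13^{2} = 169.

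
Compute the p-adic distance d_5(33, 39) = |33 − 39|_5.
d_5(33, 39) = 1

Step 1 — x − y = 33 − 39 = -6. Step 2 — v_5(-6) = 0 (factor: -6 = −(5^0 · 6); the sign does not affect v_p). Step 3 — |x − y|_5 = 5^{0} = 1.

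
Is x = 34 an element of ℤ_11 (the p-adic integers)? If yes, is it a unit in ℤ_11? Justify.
x ∈ ℤ_11^× (unit); v_11(x) = 0

ℤ_11 = {x ∈ ℚ_11 : v_11(x) ≥ 0} and ℤ_11^× = {x ∈ ℤ_11 : v_11(x) = 0}. Here v_11(34) = v_11(num) − v_11(den) = 0; compare against these criteria.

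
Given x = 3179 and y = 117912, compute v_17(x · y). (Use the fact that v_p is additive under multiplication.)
v_17(374842248) = 5

v_p(x) = 2 (factor: 3179 = 17^2 · 11); v_p(y) = 3 (factor: 117912 = 17^3 · 24). Additivity: v_p(xy) = v_p(x) + v_p(y) = 2 + 3 = 5. (Direct check: xy = 374842248 = 17^5 · (264).)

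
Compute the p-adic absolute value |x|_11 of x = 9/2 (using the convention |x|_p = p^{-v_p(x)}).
|9/2|_11 = 1

Step 1 — compute v_11(x) by factoring powers of 11 out of the numerator and denominator: v_11(9/2) = 0. Step 2 — apply |x|_p = p^{-v_p(x)} = 11^{0} = 1.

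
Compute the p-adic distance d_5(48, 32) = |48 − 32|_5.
d_5(48, 32) = 1

Step 1 — x − y = 48 − 32 = 16. Step 2 — v_5(16) = 0 (factor: 16 = (5^0 · 16); the sign does not affect v_p). Step 3 — |x − y|_5 = 5^{0} = 1.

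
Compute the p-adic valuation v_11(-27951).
v_11(-27951) = 3

v_11(n) is the largest exponent k such that 11^k divides n. Factor out: -27951 = -11^3 · 21. (Sign doesn't affect v_p.) So v_11(-27951) = 3.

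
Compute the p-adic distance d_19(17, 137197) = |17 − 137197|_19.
d_19(17, 137197) = 1/6859

Step 1 — x − y = 17 − 137197 = -137180. Step 2 — v_19(-137180) = 3 (factor: -137180 = −(19^3 · 20); the sign does not affect v_p). Step 3 — |x − y|_19 = 19^{-3} = 1/6859.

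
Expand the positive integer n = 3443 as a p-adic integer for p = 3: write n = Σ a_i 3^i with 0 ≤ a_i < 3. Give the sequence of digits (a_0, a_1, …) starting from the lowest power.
(a_0, a_1, …) = (2, 1, 1, 1, 0, 2, 1, 1)

Repeated division by 3 gives the digits low-to-high: 3443 = 2 + 1·3^1 + 1·3^2 + 1·3^3 + 2·3^5 + 1·3^6 + 1·3^7. Digit sequence: (2, 1, 1, 1, 0, 2, 1, 1).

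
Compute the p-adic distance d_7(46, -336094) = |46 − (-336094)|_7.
d_7(46, -336094) = 1/16807

Step 1 — x − y = 46 − (-336094) = 336140. Step 2 — v_7(336140) = 5 (factor: 336140 = (7^5 · 20); the sign does not affect v_p). Step 3 — |x − y|_7 = 7^{-5} = 1/16807.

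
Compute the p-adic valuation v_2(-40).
v_2(-40) = 3

v_2(n) is the largest exponent k such that 2^k divides n. Factor out: -40 = -2^3 · 5. (Sign doesn't affect v_p.) So v_2(-40) = 3.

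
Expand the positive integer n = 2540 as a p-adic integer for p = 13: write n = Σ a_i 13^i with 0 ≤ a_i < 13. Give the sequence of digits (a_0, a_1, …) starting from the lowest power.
(a_0, a_1, …) = (5, 0, 2, 1)

Repeated division by 13 gives the digits low-to-high: 2540 = 5 + 2·13^2 + 1·13^3. Digit sequence: (5, 0, 2, 1).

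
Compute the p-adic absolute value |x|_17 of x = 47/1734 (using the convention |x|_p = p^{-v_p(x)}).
|47/1734|_17 = 289

Step 1 — compute v_17(x) by factoring powers of 17 out of the numerator and denominator: v_17(47/1734) = -2. Step 2 — apply |x|_p = p^{-v_p(x)} = 17^{2} = 289.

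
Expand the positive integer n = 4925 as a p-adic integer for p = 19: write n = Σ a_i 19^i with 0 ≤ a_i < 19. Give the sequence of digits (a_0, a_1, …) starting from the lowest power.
(a_0, a_1, …) = (4, 12, 13)

Repeated division by 19 gives the digits low-to-high: 4925 = 4 + 12·19^1 + 13·19^2. Digit sequence: (4, 12, 13).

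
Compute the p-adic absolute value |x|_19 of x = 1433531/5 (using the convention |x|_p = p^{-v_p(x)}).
|1433531/5|_19 = 1/130321

Step 1 — compute v_19(x) by factoring powers of 19 out of the numerator and denominator: v_19(1433531/5) = 4. Step 2 — apply |x|_p = p^{-v_p(x)} = 19^{-4} = 1/130321.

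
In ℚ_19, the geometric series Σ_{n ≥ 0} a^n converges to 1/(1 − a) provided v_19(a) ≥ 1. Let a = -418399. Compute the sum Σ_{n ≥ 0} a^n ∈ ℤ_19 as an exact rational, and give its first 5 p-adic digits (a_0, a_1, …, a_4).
Σ a^n = 1/(1 − a) = 1/418400;  first 5 digits = (1, 0, 0, 15, 15)

v_19(a) = 3 ≥ 1, so the series converges in ℤ_19 to 1/(1 − a) = 1/(1 − (-418399)) = 1/418400. Expand this rational in ℤ_19: compute digits iteratively via d_i = x_i mod 19, x_{i+1} = (x_i − d_i)/19. The first 5 digits are (1, 0, 0, 15, 15).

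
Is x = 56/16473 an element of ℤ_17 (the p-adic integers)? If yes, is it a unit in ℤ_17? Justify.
x ∉ ℤ_17 (v_17(x) = -2 < 0)

ℤ_17 = {x ∈ ℚ_17 : v_17(x) ≥ 0} and ℤ_17^× = {x ∈ ℤ_17 : v_17(x) = 0}. Here v_17(56/16473) = v_17(num) − v_17(den) = -2; compare against these criteria.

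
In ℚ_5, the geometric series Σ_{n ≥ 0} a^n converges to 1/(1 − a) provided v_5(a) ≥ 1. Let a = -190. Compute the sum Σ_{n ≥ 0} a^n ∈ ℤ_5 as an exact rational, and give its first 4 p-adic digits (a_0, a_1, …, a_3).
Σ a^n = 1/(1 − a) = 1/191;  first 4 digits = (1, 2, 1, 0)

v_5(a) = 1 ≥ 1, so the series converges in ℤ_5 to 1/(1 − a) = 1/(1 − (-190)) = 1/191. Expand this rational in ℤ_5: compute digits iteratively via d_i = x_i mod 5, x_{i+1} = (x_i − d_i)/5. The first 4 digits are (1, 2, 1, 0).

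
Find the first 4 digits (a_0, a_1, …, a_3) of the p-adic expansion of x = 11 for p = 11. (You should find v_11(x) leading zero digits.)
(a_0, …, a_3) = (0, 1, 0, 0)

v_11(11) = 1, so a_0 = ... = a_0 = 0. Factor out: x = 11^1 · u with u = 1 a unit in ℤ_11. Expand u iteratively via a_{v+i} = u_i mod 11, u_{i+1} = (u_i − a_{v+i})/11:
  u_0 = 1;  a_1 = 1;  u_1 = (u_0 − 1)/11 = 0
  u_1 = 0;  a_2 = 0;  u_2 = (u_1 − 0)/11 = 0
  u_2 = 0;  a_3 = 0;  u_3 = (u_2 − 0)/11 = 0
Digits: (0, 1, 0, 0).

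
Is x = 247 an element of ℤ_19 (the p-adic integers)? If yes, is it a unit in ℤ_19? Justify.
x ∈ ℤ_19 but not a unit; v_19(x) = 1 > 0

ℤ_19 = {x ∈ ℚ_19 : v_19(x) ≥ 0} and ℤ_19^× = {x ∈ ℤ_19 : v_19(x) = 0}. Here v_19(247) = v_19(num) − v_19(den) = 1; compare against these criteria.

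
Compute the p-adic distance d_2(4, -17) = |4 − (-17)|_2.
d_2(4, -17) = 1

Step 1 — x − y = 4 − (-17) = 21. Step 2 — v_2(21) = 0 (factor: 21 = (2^0 · 21); the sign does not affect v_p). Step 3 — |x − y|_2 = 2^{0} = 1.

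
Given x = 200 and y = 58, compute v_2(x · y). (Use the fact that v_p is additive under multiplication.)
v_2(11600) = 4

v_p(x) = 3 (factor: 200 = 2^3 · 25); v_p(y) = 1 (factor: 58 = 2^1 · 29). Additivity: v_p(xy) = v_p(x) + v_p(y) = 3 + 1 = 4. (Direct check: xy = 11600 = 2^4 · (725).)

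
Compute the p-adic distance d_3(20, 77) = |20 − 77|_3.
d_3(20, 77) = 1/3

Step 1 — x − y = 20 − 77 = -57. Step 2 — v_3(-57) = 1 (factor: -57 = −(3^1 · 19); the sign does not affect v_p). Step 3 — |x − y|_3 = 3^{-1} = 1/3.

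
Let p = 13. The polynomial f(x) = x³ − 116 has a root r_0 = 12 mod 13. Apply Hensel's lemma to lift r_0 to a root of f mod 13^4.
r_3 = 14741 (mod 28561)

Hensel: r_{i+1} = r_i − f(r_i)/f′(r_i) mod 13^{i+2}, where f′(x) = 3x². Iterate:
  r_0 = 12 (mod 13)
  r_1 = 38 (mod 169)
  r_2 = 1559 (mod 2197)
  r_3 = 14741 (mod 28561)
Final: r = 14741 with f(r) ≡ 0 mod 13^4.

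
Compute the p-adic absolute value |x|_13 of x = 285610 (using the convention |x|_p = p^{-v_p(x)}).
|285610|_13 = 1/28561

Step 1 — compute v_13(x) by factoring powers of 13 out of the numerator and denominator: v_13(285610) = 4. Step 2 — apply |x|_p = p^{-v_p(x)} = 13^{-4} = 1/28561.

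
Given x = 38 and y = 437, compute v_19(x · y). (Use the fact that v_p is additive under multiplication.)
v_19(16606) = 2

v_p(x) = 1 (factor: 38 = 19^1 · 2); v_p(y) = 1 (factor: 437 = 19^1 · 23). Additivity: v_p(xy) = v_p(x) + v_p(y) = 1 + 1 = 2. (Direct check: xy = 16606 = 19^2 · (46).)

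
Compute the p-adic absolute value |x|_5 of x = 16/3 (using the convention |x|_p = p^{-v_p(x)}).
|16/3|_5 = 1

Step 1 — compute v_5(x) by factoring powers of 5 out of the numerator and denominator: v_5(16/3) = 0. Step 2 — apply |x|_p = p^{-v_p(x)} = 5^{0} = 1.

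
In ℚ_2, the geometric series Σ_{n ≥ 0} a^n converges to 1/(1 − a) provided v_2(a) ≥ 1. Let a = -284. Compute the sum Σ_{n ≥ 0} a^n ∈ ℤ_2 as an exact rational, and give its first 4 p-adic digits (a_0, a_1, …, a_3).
Σ a^n = 1/(1 − a) = 1/285;  first 4 digits = (1, 0, 1, 0)

v_2(a) = 2 ≥ 1, so the series converges in ℤ_2 to 1/(1 − a) = 1/(1 − (-284)) = 1/285. Expand this rational in ℤ_2: compute digits iteratively via d_i = x_i mod 2, x_{i+1} = (x_i − d_i)/2. The first 4 digits are (1, 0, 1, 0).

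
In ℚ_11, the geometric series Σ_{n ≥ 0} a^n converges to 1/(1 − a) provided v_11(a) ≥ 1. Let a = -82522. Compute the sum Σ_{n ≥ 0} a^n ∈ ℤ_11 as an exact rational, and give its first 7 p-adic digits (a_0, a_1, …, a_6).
Σ a^n = 1/(1 − a) = 1/82523;  first 7 digits = (1, 0, 0, 4, 5, 10, 4)

v_11(a) = 3 ≥ 1, so the series converges in ℤ_11 to 1/(1 − a) = 1/(1 − (-82522)) = 1/82523. Expand this rational in ℤ_11: compute digits iteratively via d_i = x_i mod 11, x_{i+1} = (x_i − d_i)/11. The first 7 digits are (1, 0, 0, 4, 5, 10, 4).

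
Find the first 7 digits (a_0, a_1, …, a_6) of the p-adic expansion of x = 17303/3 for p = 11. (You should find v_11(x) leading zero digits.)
(a_0, …, a_6) = (0, 0, 0, 8, 7, 3, 7)

v_11(17303/3) = 3, so a_0 = ... = a_2 = 0. Factor out: x = 11^3 · u with u = 13/3 a unit in ℤ_11. Expand u iteratively via a_{v+i} = u_i mod 11, u_{i+1} = (u_i − a_{v+i})/11:
  u_0 = 13/3;  a_3 = 8;  u_1 = (u_0 − 8)/11 = -1/3
  u_1 = -1/3;  a_4 = 7;  u_2 = (u_1 − 7)/11 = -2/3
  u_2 = -2/3;  a_5 = 3;  u_3 = (u_2 − 3)/11 = -1/3
  u_3 = -1/3;  a_6 = 7;  u_4 = (u_3 − 7)/11 = -2/3
Digits: (0, 0, 0, 8, 7, 3, 7).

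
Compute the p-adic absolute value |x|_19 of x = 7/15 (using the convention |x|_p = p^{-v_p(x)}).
|7/15|_19 = 1

Step 1 — compute v_19(x) by factoring powers of 19 out of the numerator and denominator: v_19(7/15) = 0. Step 2 — apply |x|_p = p^{-v_p(x)} = 19^{0} = 1.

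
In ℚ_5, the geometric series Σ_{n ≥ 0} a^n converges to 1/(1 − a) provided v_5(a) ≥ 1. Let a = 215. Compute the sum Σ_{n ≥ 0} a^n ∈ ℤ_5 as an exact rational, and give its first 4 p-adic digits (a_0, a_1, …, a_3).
Σ a^n = 1/(1 − a) = -1/214;  first 4 digits = (1, 3, 2, 3)

v_5(a) = 1 ≥ 1, so the series converges in ℤ_5 to 1/(1 − a) = 1/(1 − 215) = -1/214. Expand this rational in ℤ_5: compute digits iteratively via d_i = x_i mod 5, x_{i+1} = (x_i − d_i)/5. The first 4 digits are (1, 3, 2, 3).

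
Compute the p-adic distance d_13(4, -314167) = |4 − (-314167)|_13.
d_13(4, -314167) = 1/28561

Step 1 — x − y = 4 − (-314167) = 314171. Step 2 — v_13(314171) = 4 (factor: 314171 = (13^4 · 11); the sign does not affect v_p). Step 3 — |x − y|_13 = 13^{-4} = 1/28561.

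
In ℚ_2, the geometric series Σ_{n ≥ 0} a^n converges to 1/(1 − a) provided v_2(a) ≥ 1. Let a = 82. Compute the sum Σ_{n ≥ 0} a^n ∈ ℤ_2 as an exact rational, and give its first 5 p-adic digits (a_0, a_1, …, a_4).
Σ a^n = 1/(1 − a) = -1/81;  first 5 digits = (1, 1, 1, 1, 0)

v_2(a) = 1 ≥ 1, so the series converges in ℤ_2 to 1/(1 − a) = 1/(1 − 82) = -1/81. Expand this rational in ℤ_2: compute digits iteratively via d_i = x_i mod 2, x_{i+1} = (x_i − d_i)/2. The first 5 digits are (1, 1, 1, 1, 0).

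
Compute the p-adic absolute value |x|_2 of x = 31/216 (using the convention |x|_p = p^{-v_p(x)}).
|31/216|_2 = 8

Step 1 — compute v_2(x) by factoring powers of 2 out of the numerator and denominator: v_2(31/216) = -3. Step 2 — apply |x|_p = p^{-v_p(x)} = 2^{3} = 8.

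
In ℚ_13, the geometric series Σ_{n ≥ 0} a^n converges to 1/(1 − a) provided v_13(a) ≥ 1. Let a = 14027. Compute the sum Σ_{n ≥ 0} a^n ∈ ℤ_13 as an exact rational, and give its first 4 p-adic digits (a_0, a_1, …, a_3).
Σ a^n = 1/(1 − a) = -1/14026;  first 4 digits = (1, 0, 5, 6)

v_13(a) = 2 ≥ 1, so the series converges in ℤ_13 to 1/(1 − a) = 1/(1 − 14027) = -1/14026. Expand this rational in ℤ_13: compute digits iteratively via d_i = x_i mod 13, x_{i+1} = (x_i − d_i)/13. The first 4 digits are (1, 0, 5, 6).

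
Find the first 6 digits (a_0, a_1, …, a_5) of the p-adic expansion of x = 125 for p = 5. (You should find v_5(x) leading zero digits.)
(a_0, …, a_5) = (0, 0, 0, 1, 0, 0)

v_5(125) = 3, so a_0 = ... = a_2 = 0. Factor out: x = 5^3 · u with u = 1 a unit in ℤ_5. Expand u iteratively via a_{v+i} = u_i mod 5, u_{i+1} = (u_i − a_{v+i})/5:
  u_0 = 1;  a_3 = 1;  u_1 = (u_0 − 1)/5 = 0
  u_1 = 0;  a_4 = 0;  u_2 = (u_1 − 0)/5 = 0
  u_2 = 0;  a_5 = 0;  u_3 = (u_2 − 0)/5 = 0
Digits: (0, 0, 0, 1, 0, 0).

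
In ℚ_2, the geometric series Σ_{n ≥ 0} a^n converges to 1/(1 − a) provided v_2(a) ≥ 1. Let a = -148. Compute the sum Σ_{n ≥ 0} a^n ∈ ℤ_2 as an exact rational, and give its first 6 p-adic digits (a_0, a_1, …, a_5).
Σ a^n = 1/(1 − a) = 1/149;  first 6 digits = (1, 0, 1, 1, 1, 1)

v_2(a) = 2 ≥ 1, so the series converges in ℤ_2 to 1/(1 − a) = 1/(1 − (-148)) = 1/149. Expand this rational in ℤ_2: compute digits iteratively via d_i = x_i mod 2, x_{i+1} = (x_i − d_i)/2. The first 6 digits are (1, 0, 1, 1, 1, 1).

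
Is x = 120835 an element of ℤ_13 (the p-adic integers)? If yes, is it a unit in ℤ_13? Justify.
x ∈ ℤ_13 but not a unit; v_13(x) = 3 > 0

ℤ_13 = {x ∈ ℚ_13 : v_13(x) ≥ 0} and ℤ_13^× = {x ∈ ℤ_13 : v_13(x) = 0}. Here v_13(120835) = v_13(num) − v_13(den) = 3; compare against these criteria.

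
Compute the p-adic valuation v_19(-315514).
v_19(-315514) = 3

v_19(n) is the largest exponent k such that 19^k divides n. Factor out: -315514 = -19^3 · 46. (Sign doesn't affect v_p.) So v_19(-315514) = 3.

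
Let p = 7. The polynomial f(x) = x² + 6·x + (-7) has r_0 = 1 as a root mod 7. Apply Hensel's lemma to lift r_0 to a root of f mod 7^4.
r_3 = 1 (mod 2401)

Hensel: r_{i+1} = r_i − f(r_i)·(f′(r_i))^{-1} mod 7^{i+2}, f′(x) = 2x + 6. Iterate:
  r_0 = 1 (mod 7)
  r_1 = 1 (mod 49)
  r_2 = 1 (mod 343)
  r_3 = 1 (mod 2401)
Final: r = 1 satisfies f(r) ≡ 0 mod 7^4.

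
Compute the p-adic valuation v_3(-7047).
v_3(-7047) = 5

v_3(n) is the largest exponent k such that 3^k divides n. Factor out: -7047 = -3^5 · 29. (Sign doesn't affect v_p.) So v_3(-7047) = 5.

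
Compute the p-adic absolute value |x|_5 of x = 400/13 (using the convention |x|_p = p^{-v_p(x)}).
|400/13|_5 = 1/25

Step 1 — compute v_5(x) by factoring powers of 5 out of the numerator and denominator: v_5(400/13) = 2. Step 2 — apply |x|_p = p^{-v_p(x)} = 5^{-2} = 1/25.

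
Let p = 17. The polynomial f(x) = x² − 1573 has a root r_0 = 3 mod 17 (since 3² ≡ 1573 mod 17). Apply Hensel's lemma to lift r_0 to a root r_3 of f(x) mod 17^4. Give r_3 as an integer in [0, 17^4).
r_3 = 68275 (mod 83521)

Hensel's recurrence: r_{i+1} = r_i − f(r_i)·(f′(r_i))^{-1} mod 17^{i+2}, with f′(x) = 2x. Iterate:
  r_0 = 3 (mod 17)
  r_1 = 71 (mod 289)
  r_2 = 4406 (mod 4913)
  r_3 = 68275 (mod 83521)
Final: r_3 = 68275, and one checks f(r_3) ≡ 0 mod 17^4.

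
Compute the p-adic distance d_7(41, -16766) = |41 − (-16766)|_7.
d_7(41, -16766) = 1/16807

Step 1 — x − y = 41 − (-16766) = 16807. Step 2 — v_7(16807) = 5 (factor: 16807 = (7^5 · 1); the sign does not affect v_p). Step 3 — |x − y|_7 = 7^{-5} = 1/16807.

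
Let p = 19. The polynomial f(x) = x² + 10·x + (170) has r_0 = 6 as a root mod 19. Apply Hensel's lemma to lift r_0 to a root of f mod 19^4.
r_3 = 23262 (mod 130321)

Hensel: r_{i+1} = r_i − f(r_i)·(f′(r_i))^{-1} mod 19^{i+2}, f′(x) = 2x + 10. Iterate:
  r_0 = 6 (mod 19)
  r_1 = 158 (mod 361)
  r_2 = 2685 (mod 6859)
  r_3 = 23262 (mod 130321)
Final: r = 23262 satisfies f(r) ≡ 0 mod 19^4.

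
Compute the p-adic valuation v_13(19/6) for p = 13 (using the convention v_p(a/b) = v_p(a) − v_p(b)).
v_13(19/6) = 0

Factor powers of 13 from the numerator and denominator of the reduced fraction: 19 = 13^0 · 19 and 6 = 13^0 · 6. Apply v_p(a/b) = v_p(a) − v_p(b): v_13(19/6) = 0 − 0 = 0.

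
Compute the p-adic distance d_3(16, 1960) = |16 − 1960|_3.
d_3(16, 1960) = 1/243

Step 1 — x − y = 16 − 1960 = -1944. Step 2 — v_3(-1944) = 5 (factor: -1944 = −(3^5 · 8); the sign does not affect v_p). Step 3 — |x − y|_3 = 3^{-5} = 1/243.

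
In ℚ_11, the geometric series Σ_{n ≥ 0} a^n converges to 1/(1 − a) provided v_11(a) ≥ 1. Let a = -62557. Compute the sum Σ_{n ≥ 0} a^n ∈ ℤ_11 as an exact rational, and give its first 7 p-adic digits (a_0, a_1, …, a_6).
Σ a^n = 1/(1 − a) = 1/62558;  first 7 digits = (1, 0, 0, 8, 6, 10, 8)

v_11(a) = 3 ≥ 1, so the series converges in ℤ_11 to 1/(1 − a) = 1/(1 − (-62557)) = 1/62558. Expand this rational in ℤ_11: compute digits iteratively via d_i = x_i mod 11, x_{i+1} = (x_i − d_i)/11. The first 7 digits are (1, 0, 0, 8, 6, 10, 8).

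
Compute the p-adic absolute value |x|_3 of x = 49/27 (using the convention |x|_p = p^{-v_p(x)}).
|49/27|_3 = 27

Step 1 — compute v_3(x) by factoring powers of 3 out of the numerator and denominator: v_3(49/27) = -3. Step 2 — apply |x|_p = p^{-v_p(x)} = 3^{3} = 27.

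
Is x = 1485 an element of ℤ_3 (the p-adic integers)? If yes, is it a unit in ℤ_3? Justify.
x ∈ ℤ_3 but not a unit; v_3(x) = 3 > 0

ℤ_3 = {x ∈ ℚ_3 : v_3(x) ≥ 0} and ℤ_3^× = {x ∈ ℤ_3 : v_3(x) = 0}. Here v_3(1485) = v_3(num) − v_3(den) = 3; compare against these criteria.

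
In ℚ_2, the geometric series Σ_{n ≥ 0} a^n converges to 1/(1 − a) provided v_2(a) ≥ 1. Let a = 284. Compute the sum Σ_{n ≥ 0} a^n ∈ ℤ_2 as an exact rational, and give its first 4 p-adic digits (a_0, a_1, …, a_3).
Σ a^n = 1/(1 − a) = -1/283;  first 4 digits = (1, 0, 1, 1)

v_2(a) = 2 ≥ 1, so the series converges in ℤ_2 to 1/(1 − a) = 1/(1 − 284) = -1/283. Expand this rational in ℤ_2: compute digits iteratively via d_i = x_i mod 2, x_{i+1} = (x_i − d_i)/2. The first 4 digits are (1, 0, 1, 1).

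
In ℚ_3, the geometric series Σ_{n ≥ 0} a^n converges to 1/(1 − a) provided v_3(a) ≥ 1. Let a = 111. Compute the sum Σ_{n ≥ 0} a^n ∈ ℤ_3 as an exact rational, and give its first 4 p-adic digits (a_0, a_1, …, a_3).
Σ a^n = 1/(1 − a) = -1/110;  first 4 digits = (1, 1, 1, 2)

v_3(a) = 1 ≥ 1, so the series converges in ℤ_3 to 1/(1 − a) = 1/(1 − 111) = -1/110. Expand this rational in ℤ_3: compute digits iteratively via d_i = x_i mod 3, x_{i+1} = (x_i − d_i)/3. The first 4 digits are (1, 1, 1, 2).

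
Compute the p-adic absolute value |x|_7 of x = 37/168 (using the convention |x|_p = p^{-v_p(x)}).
|37/168|_7 = 7

Step 1 — compute v_7(x) by factoring powers of 7 out of the numerator and denominator: v_7(37/168) = -1. Step 2 — apply |x|_p = p^{-v_p(x)} = 7^{1} = 7.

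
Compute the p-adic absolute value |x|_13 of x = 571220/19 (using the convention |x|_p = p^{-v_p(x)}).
|571220/19|_13 = 1/28561

Step 1 — compute v_13(x) by factoring powers of 13 out of the numerator and denominator: v_13(571220/19) = 4. Step 2 — apply |x|_p = p^{-v_p(x)} = 13^{-4} = 1/28561.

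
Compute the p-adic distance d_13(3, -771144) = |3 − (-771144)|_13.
d_13(3, -771144) = 1/28561

Step 1 — x − y = 3 − (-771144) = 771147. Step 2 — v_13(771147) = 4 (factor: 771147 = (13^4 · 27); the sign does not affect v_p). Step 3 — |x − y|_13 = 13^{-4} = 1/28561.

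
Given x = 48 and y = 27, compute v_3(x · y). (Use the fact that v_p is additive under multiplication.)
v_3(1296) = 4

v_p(x) = 1 (factor: 48 = 3^1 · 16); v_p(y) = 3 (factor: 27 = 3^3 · 1). Additivity: v_p(xy) = v_p(x) + v_p(y) = 1 + 3 = 4. (Direct check: xy = 1296 = 3^4 · (16).)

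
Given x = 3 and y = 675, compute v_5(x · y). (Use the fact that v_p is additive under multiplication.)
v_5(2025) = 2

v_p(x) = 0 (factor: 3 = 5^0 · 3); v_p(y) = 2 (factor: 675 = 5^2 · 27). Additivity: v_p(xy) = v_p(x) + v_p(y) = 0 + 2 = 2. (Direct check: xy = 2025 = 5^2 · (81).)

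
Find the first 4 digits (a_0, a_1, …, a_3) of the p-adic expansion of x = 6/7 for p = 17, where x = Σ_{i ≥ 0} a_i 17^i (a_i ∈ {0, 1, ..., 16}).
(a_0, …, a_3) = (13, 9, 14, 4)

v_17(6/7) = 0 (numerator and denominator both coprime to 17), so x ∈ ℤ_17^×. Compute digits iteratively via a_i = x_i mod 17, x_{i+1} = (x_i − a_i)/17, with x_0 = x:
  x_0 = 6/7;  a_0 = 13;  x_1 = (x_0 − 13)/17 = -5/7
  x_1 = -5/7;  a_1 = 9;  x_2 = (x_1 − 9)/17 = -4/7
  x_2 = -4/7;  a_2 = 14;  x_3 = (x_2 − 14)/17 = -6/7
  x_3 = -6/7;  a_3 = 4;  x_4 = (x_3 − 4)/17 = -2/7
Digits: (13, 9, 14, 4).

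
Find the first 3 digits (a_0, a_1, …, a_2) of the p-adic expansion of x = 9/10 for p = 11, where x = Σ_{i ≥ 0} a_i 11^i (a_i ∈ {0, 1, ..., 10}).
(a_0, …, a_2) = (2, 1, 1)

v_11(9/10) = 0 (numerator and denominator both coprime to 11), so x ∈ ℤ_11^×. Compute digits iteratively via a_i = x_i mod 11, x_{i+1} = (x_i − a_i)/11, with x_0 = x:
  x_0 = 9/10;  a_0 = 2;  x_1 = (x_0 − 2)/11 = -1/10
  x_1 = -1/10;  a_1 = 1;  x_2 = (x_1 − 1)/11 = -1/10
  x_2 = -1/10;  a_2 = 1;  x_3 = (x_2 − 1)/11 = -1/10
Digits: (2, 1, 1).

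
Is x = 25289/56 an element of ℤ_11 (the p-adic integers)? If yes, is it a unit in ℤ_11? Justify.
x ∈ ℤ_11 but not a unit; v_11(x) = 3 > 0

ℤ_11 = {x ∈ ℚ_11 : v_11(x) ≥ 0} and ℤ_11^× = {x ∈ ℤ_11 : v_11(x) = 0}. Here v_11(25289/56) = v_11(num) − v_11(den) = 3; compare against these criteria.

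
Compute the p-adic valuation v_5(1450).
v_5(1450) = 2

v_5(n) is the largest exponent k such that 5^k divides n. Factor out: 1450 = 5^2 · 58. (Sign doesn't affect v_p.) So v_5(1450) = 2.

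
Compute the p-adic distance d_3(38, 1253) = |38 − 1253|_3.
d_3(38, 1253) = 1/243

Step 1 — x − y = 38 − 1253 = -1215. Step 2 — v_3(-1215) = 5 (factor: -1215 = −(3^5 · 5); the sign does not affect v_p). Step 3 — |x − y|_3 = 3^{-5} = 1/243.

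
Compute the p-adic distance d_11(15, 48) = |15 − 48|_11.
d_11(15, 48) = 1/11

Step 1 — x − y = 15 − 48 = -33. Step 2 — v_11(-33) = 1 (factor: -33 = −(11^1 · 3); the sign does not affect v_p). Step 3 — |x − y|_11 = 11^{-1} = 1/11.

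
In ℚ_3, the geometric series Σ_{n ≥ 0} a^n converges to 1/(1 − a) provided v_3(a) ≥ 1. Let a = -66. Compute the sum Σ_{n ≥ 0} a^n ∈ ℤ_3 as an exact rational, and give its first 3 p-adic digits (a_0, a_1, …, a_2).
Σ a^n = 1/(1 − a) = 1/67;  first 3 digits = (1, 2, 2)

v_3(a) = 1 ≥ 1, so the series converges in ℤ_3 to 1/(1 − a) = 1/(1 − (-66)) = 1/67. Expand this rational in ℤ_3: compute digits iteratively via d_i = x_i mod 3, x_{i+1} = (x_i − d_i)/3. The first 3 digits are (1, 2, 2).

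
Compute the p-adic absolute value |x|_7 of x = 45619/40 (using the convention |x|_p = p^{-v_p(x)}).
|45619/40|_7 = 1/2401

Step 1 — compute v_7(x) by factoring powers of 7 out of the numerator and denominator: v_7(45619/40) = 4. Step 2 — apply |x|_p = p^{-v_p(x)} = 7^{-4} = 1/2401.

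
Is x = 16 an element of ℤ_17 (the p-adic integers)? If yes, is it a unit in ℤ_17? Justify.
x ∈ ℤ_17^× (unit); v_17(x) = 0

ℤ_17 = {x ∈ ℚ_17 : v_17(x) ≥ 0} and ℤ_17^× = {x ∈ ℤ_17 : v_17(x) = 0}. Here v_17(16) = v_17(num) − v_17(den) = 0; compare against these criteria.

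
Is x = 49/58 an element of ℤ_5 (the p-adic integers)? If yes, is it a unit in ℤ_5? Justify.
x ∈ ℤ_5^× (unit); v_5(x) = 0

ℤ_5 = {x ∈ ℚ_5 : v_5(x) ≥ 0} and ℤ_5^× = {x ∈ ℤ_5 : v_5(x) = 0}. Here v_5(49/58) = v_5(num) − v_5(den) = 0; compare against these criteria.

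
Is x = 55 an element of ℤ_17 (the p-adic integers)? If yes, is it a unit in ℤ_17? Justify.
x ∈ ℤ_17^× (unit); v_17(x) = 0

ℤ_17 = {x ∈ ℚ_17 : v_17(x) ≥ 0} and ℤ_17^× = {x ∈ ℤ_17 : v_17(x) = 0}. Here v_17(55) = v_17(num) − v_17(den) = 0; compare against these criteria.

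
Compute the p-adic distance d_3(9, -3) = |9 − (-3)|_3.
d_3(9, -3) = 1/3

Step 1 — x − y = 9 − (-3) = 12. Step 2 — v_3(12) = 1 (factor: 12 = (3^1 · 4); the sign does not affect v_p). Step 3 — |x − y|_3 = 3^{-1} = 1/3.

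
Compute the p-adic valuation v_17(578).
v_17(578) = 2

v_17(n) is the largest exponent k such that 17^k divides n. Factor out: 578 = 17^2 · 2. (Sign doesn't affect v_p.) So v_17(578) = 2.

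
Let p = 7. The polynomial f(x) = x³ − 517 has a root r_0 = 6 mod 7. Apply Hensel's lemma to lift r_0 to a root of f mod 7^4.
r_3 = 335 (mod 2401)

Hensel: r_{i+1} = r_i − f(r_i)/f′(r_i) mod 7^{i+2}, where f′(x) = 3x². Iterate:
  r_0 = 6 (mod 7)
  r_1 = 41 (mod 49)
  r_2 = 335 (mod 343)
  r_3 = 335 (mod 2401)
Final: r = 335 with f(r) ≡ 0 mod 7^4.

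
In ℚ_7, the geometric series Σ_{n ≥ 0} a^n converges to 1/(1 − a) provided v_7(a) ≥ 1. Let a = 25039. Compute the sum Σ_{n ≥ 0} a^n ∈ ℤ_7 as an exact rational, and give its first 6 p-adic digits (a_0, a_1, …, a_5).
Σ a^n = 1/(1 − a) = -1/25038;  first 6 digits = (1, 0, 0, 3, 3, 1)

v_7(a) = 3 ≥ 1, so the series converges in ℤ_7 to 1/(1 − a) = 1/(1 − 25039) = -1/25038. Expand this rational in ℤ_7: compute digits iteratively via d_i = x_i mod 7, x_{i+1} = (x_i − d_i)/7. The first 6 digits are (1, 0, 0, 3, 3, 1).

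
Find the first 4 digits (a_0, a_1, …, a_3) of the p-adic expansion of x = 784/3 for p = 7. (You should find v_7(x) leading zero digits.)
(a_0, …, a_3) = (0, 0, 3, 5)

v_7(784/3) = 2, so a_0 = ... = a_1 = 0. Factor out: x = 7^2 · u with u = 16/3 a unit in ℤ_7. Expand u iteratively via a_{v+i} = u_i mod 7, u_{i+1} = (u_i − a_{v+i})/7:
  u_0 = 16/3;  a_2 = 3;  u_1 = (u_0 − 3)/7 = 1/3
  u_1 = 1/3;  a_3 = 5;  u_2 = (u_1 − 5)/7 = -2/3
Digits: (0, 0, 3, 5).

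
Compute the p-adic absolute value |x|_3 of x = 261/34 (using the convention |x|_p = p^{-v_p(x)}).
|261/34|_3 = 1/9

Step 1 — compute v_3(x) by factoring powers of 3 out of the numerator and denominator: v_3(261/34) = 2. Step 2 — apply |x|_p = p^{-v_p(x)} = 3^{-2} = 1/9.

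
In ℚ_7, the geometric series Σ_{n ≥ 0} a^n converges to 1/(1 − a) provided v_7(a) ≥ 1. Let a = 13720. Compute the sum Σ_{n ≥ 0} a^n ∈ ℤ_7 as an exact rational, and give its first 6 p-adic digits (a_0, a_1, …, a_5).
Σ a^n = 1/(1 − a) = -1/13719;  first 6 digits = (1, 0, 0, 5, 5, 0)

v_7(a) = 3 ≥ 1, so the series converges in ℤ_7 to 1/(1 − a) = 1/(1 − 13720) = -1/13719. Expand this rational in ℤ_7: compute digits iteratively via d_i = x_i mod 7, x_{i+1} = (x_i − d_i)/7. The first 6 digits are (1, 0, 0, 5, 5, 0).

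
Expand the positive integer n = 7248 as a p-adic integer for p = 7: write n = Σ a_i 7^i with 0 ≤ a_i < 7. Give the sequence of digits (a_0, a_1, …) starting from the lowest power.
(a_0, a_1, …) = (3, 6, 0, 0, 3)

Repeated division by 7 gives the digits low-to-high: 7248 = 3 + 6·7^1 + 3·7^4. Digit sequence: (3, 6, 0, 0, 3).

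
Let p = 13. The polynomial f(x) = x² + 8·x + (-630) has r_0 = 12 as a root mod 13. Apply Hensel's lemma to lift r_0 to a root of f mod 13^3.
r_2 = 922 (mod 2197)

Hensel: r_{i+1} = r_i − f(r_i)·(f′(r_i))^{-1} mod 13^{i+2}, f′(x) = 2x + 8. Iterate:
  r_0 = 12 (mod 13)
  r_1 = 77 (mod 169)
  r_2 = 922 (mod 2197)
Final: r = 922 satisfies f(r) ≡ 0 mod 13^3.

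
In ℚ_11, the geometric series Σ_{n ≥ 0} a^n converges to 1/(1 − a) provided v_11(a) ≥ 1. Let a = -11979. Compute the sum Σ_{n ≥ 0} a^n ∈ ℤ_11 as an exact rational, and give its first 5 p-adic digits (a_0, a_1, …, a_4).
Σ a^n = 1/(1 − a) = 1/11980;  first 5 digits = (1, 0, 0, 2, 10)

v_11(a) = 3 ≥ 1, so the series converges in ℤ_11 to 1/(1 − a) = 1/(1 − (-11979)) = 1/11980. Expand this rational in ℤ_11: compute digits iteratively via d_i = x_i mod 11, x_{i+1} = (x_i − d_i)/11. The first 5 digits are (1, 0, 0, 2, 10).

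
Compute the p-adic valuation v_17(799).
v_17(799) = 1

v_17(n) is the largest exponent k such that 17^k divides n. Factor out: 799 = 17^1 · 47. (Sign doesn't affect v_p.) So v_17(799) = 1.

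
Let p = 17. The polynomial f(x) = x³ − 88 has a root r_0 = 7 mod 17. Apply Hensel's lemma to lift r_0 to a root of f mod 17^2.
r_1 = 194 (mod 289)

Hensel: r_{i+1} = r_i − f(r_i)/f′(r_i) mod 17^{i+2}, where f′(x) = 3x². Iterate:
  r_0 = 7 (mod 17)
  r_1 = 194 (mod 289)
Final: r = 194 with f(r) ≡ 0 mod 17^2.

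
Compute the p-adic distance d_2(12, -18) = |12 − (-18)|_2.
d_2(12, -18) = 1/2

Step 1 — x − y = 12 − (-18) = 30. Step 2 — v_2(30) = 1 (factor: 30 = (2^1 · 15); the sign does not affect v_p). Step 3 — |x − y|_2 = 2^{-1} = 1/2.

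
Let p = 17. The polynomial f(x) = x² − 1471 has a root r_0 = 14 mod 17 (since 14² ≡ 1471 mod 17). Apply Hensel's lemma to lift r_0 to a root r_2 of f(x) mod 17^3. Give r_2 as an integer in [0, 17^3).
r_2 = 4281 (mod 4913)

Hensel's recurrence: r_{i+1} = r_i − f(r_i)·(f′(r_i))^{-1} mod 17^{i+2}, with f′(x) = 2x. Iterate:
  r_0 = 14 (mod 17)
  r_1 = 235 (mod 289)
  r_2 = 4281 (mod 4913)
Final: r_2 = 4281, and one checks f(r_2) ≡ 0 mod 17^3.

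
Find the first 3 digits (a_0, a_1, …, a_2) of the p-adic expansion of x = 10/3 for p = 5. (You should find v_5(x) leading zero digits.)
(a_0, …, a_2) = (0, 4, 1)

v_5(10/3) = 1, so a_0 = ... = a_0 = 0. Factor out: x = 5^1 · u with u = 2/3 a unit in ℤ_5. Expand u iteratively via a_{v+i} = u_i mod 5, u_{i+1} = (u_i − a_{v+i})/5:
  u_0 = 2/3;  a_1 = 4;  u_1 = (u_0 − 4)/5 = -2/3
  u_1 = -2/3;  a_2 = 1;  u_2 = (u_1 − 1)/5 = -1/3
Digits: (0, 4, 1).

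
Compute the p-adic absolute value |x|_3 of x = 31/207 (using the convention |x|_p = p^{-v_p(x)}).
|31/207|_3 = 9

Step 1 — compute v_3(x) by factoring powers of 3 out of the numerator and denominator: v_3(31/207) = -2. Step 2 — apply |x|_p = p^{-v_p(x)} = 3^{2} = 9.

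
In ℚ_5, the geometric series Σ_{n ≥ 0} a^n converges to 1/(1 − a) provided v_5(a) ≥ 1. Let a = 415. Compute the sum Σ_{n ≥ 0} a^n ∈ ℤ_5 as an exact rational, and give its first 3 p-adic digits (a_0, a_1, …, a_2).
Σ a^n = 1/(1 − a) = -1/414;  first 3 digits = (1, 3, 0)

v_5(a) = 1 ≥ 1, so the series converges in ℤ_5 to 1/(1 − a) = 1/(1 − 415) = -1/414. Expand this rational in ℤ_5: compute digits iteratively via d_i = x_i mod 5, x_{i+1} = (x_i − d_i)/5. The first 3 digits are (1, 3, 0).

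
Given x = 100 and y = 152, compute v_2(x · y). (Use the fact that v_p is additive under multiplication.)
v_2(15200) = 5

v_p(x) = 2 (factor: 100 = 2^2 · 25); v_p(y) = 3 (factor: 152 = 2^3 · 19). Additivity: v_p(xy) = v_p(x) + v_p(y) = 2 + 3 = 5. (Direct check: xy = 15200 = 2^5 · (475).)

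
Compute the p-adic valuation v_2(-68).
v_2(-68) = 2

v_2(n) is the largest exponent k such that 2^k divides n. Factor out: -68 = -2^2 · 17. (Sign doesn't affect v_p.) So v_2(-68) = 2.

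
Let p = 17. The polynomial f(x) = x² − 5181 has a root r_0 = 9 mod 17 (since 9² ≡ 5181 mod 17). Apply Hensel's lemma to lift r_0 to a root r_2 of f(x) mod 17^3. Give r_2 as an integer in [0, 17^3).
r_2 = 1352 (mod 4913)

Hensel's recurrence: r_{i+1} = r_i − f(r_i)·(f′(r_i))^{-1} mod 17^{i+2}, with f′(x) = 2x. Iterate:
  r_0 = 9 (mod 17)
  r_1 = 196 (mod 289)
  r_2 = 1352 (mod 4913)
Final: r_2 = 1352, and one checks f(r_2) ≡ 0 mod 17^3.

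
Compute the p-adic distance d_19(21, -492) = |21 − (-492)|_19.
d_19(21, -492) = 1/19

Step 1 — x − y = 21 − (-492) = 513. Step 2 — v_19(513) = 1 (factor: 513 = (19^1 · 27); the sign does not affect v_p). Step 3 — |x − y|_19 = 19^{-1} = 1/19.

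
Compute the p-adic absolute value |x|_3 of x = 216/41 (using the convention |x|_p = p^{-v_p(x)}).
|216/41|_3 = 1/27

Step 1 — compute v_3(x) by factoring powers of 3 out of the numerator and denominator: v_3(216/41) = 3. Step 2 — apply |x|_p = p^{-v_p(x)} = 3^{-3} = 1/27.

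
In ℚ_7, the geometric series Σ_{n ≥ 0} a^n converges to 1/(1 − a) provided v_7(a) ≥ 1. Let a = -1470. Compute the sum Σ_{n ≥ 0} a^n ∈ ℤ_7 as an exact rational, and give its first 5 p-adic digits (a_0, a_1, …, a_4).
Σ a^n = 1/(1 − a) = 1/1471;  first 5 digits = (1, 0, 5, 2, 3)

v_7(a) = 2 ≥ 1, so the series converges in ℤ_7 to 1/(1 − a) = 1/(1 − (-1470)) = 1/1471. Expand this rational in ℤ_7: compute digits iteratively via d_i = x_i mod 7, x_{i+1} = (x_i − d_i)/7. The first 5 digits are (1, 0, 5, 2, 3).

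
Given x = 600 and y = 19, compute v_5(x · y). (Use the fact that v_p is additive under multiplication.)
v_5(11400) = 2

v_p(x) = 2 (factor: 600 = 5^2 · 24); v_p(y) = 0 (factor: 19 = 5^0 · 19). Additivity: v_p(xy) = v_p(x) + v_p(y) = 2 + 0 = 2. (Direct check: xy = 11400 = 5^2 · (456).)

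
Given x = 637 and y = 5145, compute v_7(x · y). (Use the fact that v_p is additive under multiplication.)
v_7(3277365) = 5

v_p(x) = 2 (factor: 637 = 7^2 · 13); v_p(y) = 3 (factor: 5145 = 7^3 · 15). Additivity: v_p(xy) = v_p(x) + v_p(y) = 2 + 3 = 5. (Direct check: xy = 3277365 = 7^5 · (195).)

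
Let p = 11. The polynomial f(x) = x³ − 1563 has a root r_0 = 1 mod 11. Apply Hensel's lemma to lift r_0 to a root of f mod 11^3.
r_2 = 804 (mod 1331)

Hensel: r_{i+1} = r_i − f(r_i)/f′(r_i) mod 11^{i+2}, where f′(x) = 3x². Iterate:
  r_0 = 1 (mod 11)
  r_1 = 78 (mod 121)
  r_2 = 804 (mod 1331)
Final: r = 804 with f(r) ≡ 0 mod 11^3.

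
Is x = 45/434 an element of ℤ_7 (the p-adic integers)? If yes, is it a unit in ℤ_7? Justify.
x ∉ ℤ_7 (v_7(x) = -1 < 0)

ℤ_7 = {x ∈ ℚ_7 : v_7(x) ≥ 0} and ℤ_7^× = {x ∈ ℤ_7 : v_7(x) = 0}. Here v_7(45/434) = v_7(num) − v_7(den) = -1; compare against these criteria.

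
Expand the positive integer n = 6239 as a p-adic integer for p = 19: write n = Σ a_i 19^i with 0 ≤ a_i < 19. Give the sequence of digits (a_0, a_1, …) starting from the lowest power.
(a_0, a_1, …) = (7, 5, 17)

Repeated division by 19 gives the digits low-to-high: 6239 = 7 + 5·19^1 + 17·19^2. Digit sequence: (7, 5, 17).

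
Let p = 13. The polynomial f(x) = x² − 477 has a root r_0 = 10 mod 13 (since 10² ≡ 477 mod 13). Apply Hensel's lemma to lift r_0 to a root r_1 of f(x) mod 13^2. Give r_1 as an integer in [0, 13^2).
r_1 = 88 (mod 169)

Hensel's recurrence: r_{i+1} = r_i − f(r_i)·(f′(r_i))^{-1} mod 13^{i+2}, with f′(x) = 2x. Iterate:
  r_0 = 10 (mod 13)
  r_1 = 88 (mod 169)
Final: r_1 = 88, and one checks f(r_1) ≡ 0 mod 13^2.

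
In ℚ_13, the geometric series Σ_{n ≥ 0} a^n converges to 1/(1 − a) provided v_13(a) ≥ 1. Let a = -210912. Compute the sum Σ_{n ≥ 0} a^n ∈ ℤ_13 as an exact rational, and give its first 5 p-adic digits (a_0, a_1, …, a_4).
Σ a^n = 1/(1 − a) = 1/210913;  first 5 digits = (1, 0, 0, 8, 5)

v_13(a) = 3 ≥ 1, so the series converges in ℤ_13 to 1/(1 − a) = 1/(1 − (-210912)) = 1/210913. Expand this rational in ℤ_13: compute digits iteratively via d_i = x_i mod 13, x_{i+1} = (x_i − d_i)/13. The first 5 digits are (1, 0, 0, 8, 5).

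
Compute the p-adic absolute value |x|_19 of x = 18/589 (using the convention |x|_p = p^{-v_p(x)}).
|18/589|_19 = 19

Step 1 — compute v_19(x) by factoring powers of 19 out of the numerator and denominator: v_19(18/589) = -1. Step 2 — apply |x|_p = p^{-v_p(x)} = 19^{1} = 19.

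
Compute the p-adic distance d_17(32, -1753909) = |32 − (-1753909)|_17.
d_17(32, -1753909) = 1/83521

Step 1 — x − y = 32 − (-1753909) = 1753941. Step 2 — v_17(1753941) = 4 (factor: 1753941 = (17^4 · 21); the sign does not affect v_p). Step 3 — |x − y|_17 = 17^{-4} = 1/83521.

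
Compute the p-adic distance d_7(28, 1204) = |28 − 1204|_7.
d_7(28, 1204) = 1/49

Step 1 — x − y = 28 − 1204 = -1176. Step 2 — v_7(-1176) = 2 (factor: -1176 = −(7^2 · 24); the sign does not affect v_p). Step 3 — |x − y|_7 = 7^{-2} = 1/49.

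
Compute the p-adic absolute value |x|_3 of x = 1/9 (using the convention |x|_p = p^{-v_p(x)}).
|1/9|_3 = 9

Step 1 — compute v_3(x) by factoring powers of 3 out of the numerator and denominator: v_3(1/9) = -2. Step 2 — apply |x|_p = p^{-v_p(x)} = 3^{2} = 9.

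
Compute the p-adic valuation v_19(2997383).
v_19(2997383) = 4

v_19(n) is the largest exponent k such that 19^k divides n. Factor out: 2997383 = 19^4 · 23. (Sign doesn't affect v_p.) So v_19(2997383) = 4.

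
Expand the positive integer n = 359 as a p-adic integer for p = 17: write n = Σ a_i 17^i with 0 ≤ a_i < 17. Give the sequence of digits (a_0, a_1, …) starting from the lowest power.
(a_0, a_1, …) = (2, 4, 1)

Repeated division by 17 gives the digits low-to-high: 359 = 2 + 4·17^1 + 1·17^2. Digit sequence: (2, 4, 1).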